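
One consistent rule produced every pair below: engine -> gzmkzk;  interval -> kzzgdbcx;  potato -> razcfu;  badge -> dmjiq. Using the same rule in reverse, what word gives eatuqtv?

Shifts by position in engine: pos 0: e→g (+2), pos 1: n→z (+12), pos 2: g→m (+6), pos 3: i→k (+2), pos 4: n→z (+12), pos 5: e→k (+6) — repeating every 3. A repeating key of period 3 is used — shifts +2, +12, +6 over and over.
Decoding eatuqtv: e−2=c, a−12=o, t−6=n, u−2=s, q−12=e, t−6=n, v−2=t.

consent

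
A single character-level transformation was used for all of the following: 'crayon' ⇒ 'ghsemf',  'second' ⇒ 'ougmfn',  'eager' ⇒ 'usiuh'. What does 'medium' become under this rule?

yunwcy

Treating letters as 0–25, the rule is x ↦ 7x + 18 (mod 26).
On medium: m(12)→7·12+18≡24=y; e(4)→7·4+18≡20=u; d(3)→7·3+18≡13=n; i(8)→7·8+18≡22=w; u(20)→7·20+18≡2=c; m(12)→7·12+18≡24=y (all mod 26).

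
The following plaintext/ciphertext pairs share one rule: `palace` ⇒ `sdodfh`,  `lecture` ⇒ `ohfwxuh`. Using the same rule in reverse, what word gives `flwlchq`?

citizen

Compare letters: p→s is +3, a→d is +3, l→o is +3 — a constant shift. It's a constant shift of +3 (ROT3).
Decoding flwlchq: f−3=c, l−3=i, w−3=t, l−3=i, c−3=z, h−3=e, q−3=n.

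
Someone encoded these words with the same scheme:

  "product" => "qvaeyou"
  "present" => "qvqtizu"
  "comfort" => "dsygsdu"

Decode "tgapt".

Shifts by position in product: pos 0: p→q (+1), pos 1: r→v (+4), pos 2: o→a (+12), pos 3: d→e (+1), pos 4: u→y (+4), pos 5: c→o (+12) — repeating every 3. It's a Vigenère-style cipher with numeric key [1,4,12]: position i shifts by key[i mod 3].
Undoing it on tgapt: t−1=s, g−4=c, a−12=o, p−1=o, t−4=p.

scoop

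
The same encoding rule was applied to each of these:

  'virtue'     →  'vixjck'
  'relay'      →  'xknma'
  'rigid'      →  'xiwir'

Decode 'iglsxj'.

import

v(21)→v(21) and i(8)→i(8) fit y≡19x+12 (mod 26); the inverse of 19 mod 26 is 11. Each letter's alphabet position (a=0..z=25) is mapped through 19·x+12 mod 26 — an affine cipher.
Undoing it on iglsxj: i(8)→11·(8−12)≡8=i; g(6)→11·(6−12)≡12=m; l(11)→11·(11−12)≡15=p; s(18)→11·(18−12)≡14=o; x(23)→11·(23−12)≡17=r; j(9)→11·(9−12)≡19=t (all mod 26).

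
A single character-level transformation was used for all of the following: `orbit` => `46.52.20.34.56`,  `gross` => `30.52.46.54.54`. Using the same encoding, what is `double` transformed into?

o(#15)→46 and r(#18)→52: differences scale by 2, so n = 2·pos + 16. With a=1..z=26, the number is 2·pos + 16.
On double: d=4→24, o=15→46, u=21→58, b=2→20, l=12→40, e=5→26.

24.46.58.20.40.26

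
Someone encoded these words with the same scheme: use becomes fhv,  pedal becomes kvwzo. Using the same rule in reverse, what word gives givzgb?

treaty

Each pair mirrors across the alphabet (u↔f, s↔h, e↔v): positions sum to 25. Letters are reflected about the middle of the alphabet (position → 25−position): Atbash.
Decoding givzgb: g↔t, i↔r, v↔e, z↔a, g↔t, b↔y.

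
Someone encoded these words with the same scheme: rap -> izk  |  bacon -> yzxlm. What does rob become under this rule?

ily

Each pair mirrors across the alphabet (r↔i, a↔z, p↔k): positions sum to 25. Each letter is replaced by its mirror in the alphabet: a↔z, b↔y, c↔x, and so on (the Atbash cipher).
On rob: r↔i, o↔l, b↔y.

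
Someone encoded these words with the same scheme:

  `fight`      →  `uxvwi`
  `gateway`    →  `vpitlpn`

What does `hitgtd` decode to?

stereo

It's a constant shift of +15 (ROT15).
Reversing it on hitgtd: h−15=s, i−15=t, t−15=e, g−15=r, t−15=e, d−15=o.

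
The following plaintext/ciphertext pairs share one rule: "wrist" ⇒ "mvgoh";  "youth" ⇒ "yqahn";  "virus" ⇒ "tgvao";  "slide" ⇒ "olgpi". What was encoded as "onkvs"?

shark

This is an affine cipher: with a=0,…,z=25, each position x becomes (19x+10) mod 26.
Undoing it on onkvs: o(14)→11·(14−10)≡18=s; n(13)→11·(13−10)≡7=h; k(10)→11·(10−10)≡0=a; v(21)→11·(21−10)≡17=r; s(18)→11·(18−10)≡10=k (all mod 26).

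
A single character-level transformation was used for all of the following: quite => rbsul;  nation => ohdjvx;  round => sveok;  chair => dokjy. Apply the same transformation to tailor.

Shifts by position in quite: pos 0: q→r (+1), pos 1: u→b (+7), pos 2: i→s (+10), pos 3: t→u (+1), pos 4: e→l (+7) — repeating every 3. The shifts repeat in a cycle of length 3: positions 0,1,… shift by +1, +7, +10, then the pattern repeats.
For tailor: t+1=u, a+7=h, i+10=s, l+1=m, o+7=v, r+10=b.

uhsmvb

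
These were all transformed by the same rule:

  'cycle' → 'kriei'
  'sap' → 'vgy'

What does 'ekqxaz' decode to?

turkey

Read the word backwards and shift each letter +6.
Reversing it on ekqxaz: shift back: e−6=y, k−6=e, q−6=k, x−6=r, a−6=u, z−6=t → yekrut; then reverse → turkey.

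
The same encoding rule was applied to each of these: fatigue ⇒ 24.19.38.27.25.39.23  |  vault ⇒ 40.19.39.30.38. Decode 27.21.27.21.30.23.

icicle

f is letter #6 and maps to 24: an offset of 18. Letters become their 1-based position plus 18 (so a→19, b→20, …).
Reversing it on 27.21.27.21.30.23: 27→(27−18)÷1=9=i, 21→(21−18)÷1=3=c, 27→(27−18)÷1=9=i, 21→(21−18)÷1=3=c, 30→(30−18)÷1=12=l, 23→(23−18)÷1=5=e.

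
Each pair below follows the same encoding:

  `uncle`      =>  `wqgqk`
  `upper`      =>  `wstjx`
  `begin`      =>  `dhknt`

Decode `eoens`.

claim

In uncle: u→w is +2, n→q is +3, c→g is +4, l→q is +5 — the shift increases by 1 each position. Each letter shifts forward by (position + 2), i.e. 2, 3, 4, … — the shift grows by one for each successive letter.
Decoding eoens: e−2=c, o−3=l, e−4=a, n−5=i, s−6=m.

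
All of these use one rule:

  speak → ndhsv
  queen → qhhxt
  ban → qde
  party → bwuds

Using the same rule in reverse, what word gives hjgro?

The output letters match the input read backwards, each shifted +3: speak reversed is kaeps. Two steps: reverse the string, then apply a Caesar shift of +3.
Reversing it on hjgro: shift back: h−3=e, j−3=g, g−3=d, r−3=o, o−3=l → egdol; then reverse → lodge.

lodge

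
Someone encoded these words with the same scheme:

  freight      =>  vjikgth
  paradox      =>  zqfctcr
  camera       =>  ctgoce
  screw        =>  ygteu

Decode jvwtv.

truth

Two steps: reverse the string, then apply a Caesar shift of +2.
Undoing it on jvwtv: shift back: j−2=h, v−2=t, w−2=u, t−2=r, v−2=t → hturt; then reverse → truth.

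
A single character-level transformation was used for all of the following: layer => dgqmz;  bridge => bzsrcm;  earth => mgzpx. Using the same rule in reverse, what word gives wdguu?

class

l(11)→d(3) and a(0)→g(6) fit y≡21x+6 (mod 26); the inverse of 21 mod 26 is 5. This is an affine cipher: with a=0,…,z=25, each position x becomes (21x+6) mod 26.
Decoding wdguu: w(22)→5·(22−6)≡2=c; d(3)→5·(3−6)≡11=l; g(6)→5·(6−6)≡0=a; u(20)→5·(20−6)≡18=s; u(20)→5·(20−6)≡18=s (all mod 26).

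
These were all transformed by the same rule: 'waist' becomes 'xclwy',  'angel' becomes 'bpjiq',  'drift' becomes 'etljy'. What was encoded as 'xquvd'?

worry

In waist: w→x is +1, a→c is +2, i→l is +3, s→w is +4 — the shift increases by 1 each position. Each letter shifts forward by (position + 1), i.e. 1, 2, 3, … — the shift grows by one for each successive letter.
Decoding xquvd: x−1=w, q−2=o, u−3=r, v−4=r, d−5=y.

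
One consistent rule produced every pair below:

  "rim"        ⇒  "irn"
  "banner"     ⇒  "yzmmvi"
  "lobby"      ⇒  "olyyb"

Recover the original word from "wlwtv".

Each letter is replaced by its mirror in the alphabet: a↔z, b↔y, c↔x, and so on (the Atbash cipher).
Decoding wlwtv: w↔d, l↔o, w↔d, t↔g, v↔e.

dodge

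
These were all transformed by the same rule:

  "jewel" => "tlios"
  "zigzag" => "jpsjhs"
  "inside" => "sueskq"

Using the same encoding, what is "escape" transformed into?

Shifts by position in jewel: pos 0: j→t (+10), pos 1: e→l (+7), pos 2: w→i (+12), pos 3: e→o (+10), pos 4: l→s (+7) — repeating every 3. The shifts repeat in a cycle of length 3: positions 0,1,… shift by +10, +7, +12, then the pattern repeats.
For escape: e+10=o, s+7=z, c+12=o, a+10=k, p+7=w, e+12=q.

ozokwq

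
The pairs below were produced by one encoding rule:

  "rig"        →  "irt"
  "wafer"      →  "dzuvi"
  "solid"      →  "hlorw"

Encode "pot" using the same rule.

Each pair mirrors across the alphabet (r↔i, i↔r, g↔t): positions sum to 25. Each letter is replaced by its mirror in the alphabet: a↔z, b↔y, c↔x, and so on (the Atbash cipher).
For pot: p↔k, o↔l, t↔g.

klg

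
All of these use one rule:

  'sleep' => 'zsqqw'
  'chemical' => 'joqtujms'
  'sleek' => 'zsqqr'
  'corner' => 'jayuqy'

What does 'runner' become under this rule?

The shift depends on letter class: consonant s→z is +7, but vowel e→q is +12. Two shifts are in play — +12 for a/e/i/o/u, +7 for every other letter.
On runner: r(cons)+7=y, u(vowel)+12=g, n(cons)+7=u, n(cons)+7=u, e(vowel)+12=q, r(cons)+7=y.

yguuqy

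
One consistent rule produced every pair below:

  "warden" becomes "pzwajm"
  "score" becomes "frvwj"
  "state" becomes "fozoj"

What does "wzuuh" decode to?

rally

w(22)→p(15) and a(0)→z(25) fit y≡9x+25 (mod 26); the inverse of 9 mod 26 is 3. Treating letters as 0–25, the rule is x ↦ 9x + 25 (mod 26).
Reversing it on wzuuh: w(22)→3·(22−25)≡17=r; z(25)→3·(25−25)≡0=a; u(20)→3·(20−25)≡11=l; u(20)→3·(20−25)≡11=l; h(7)→3·(7−25)≡24=y (all mod 26).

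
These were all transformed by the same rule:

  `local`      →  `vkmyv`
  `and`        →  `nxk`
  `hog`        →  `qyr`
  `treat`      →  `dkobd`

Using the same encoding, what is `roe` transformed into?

Read the word backwards and shift each letter +10.
For roe: reverse → eor; then shift: e+10=o, o+10=y, r+10=b.

oyb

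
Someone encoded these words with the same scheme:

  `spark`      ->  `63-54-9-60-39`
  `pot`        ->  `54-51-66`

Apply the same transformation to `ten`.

66-21-48

s(#19)→63 and p(#16)→54: differences scale by 3, so n = 3·pos + 6. With a=1..z=26, the number is 3·pos + 6.
On ten: t=20→66, e=5→21, n=14→48.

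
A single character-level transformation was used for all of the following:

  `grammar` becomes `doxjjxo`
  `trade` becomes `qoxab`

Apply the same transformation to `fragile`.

Compare letters: g→d is +23, r→o is +23, a→x is +23 — a constant shift. It's a constant shift of +23 (ROT23).
Applying it to fragile: f+23=c, r+23=o, a+23=x, g+23=d, i+23=f, l+23=i, e+23=b.

coxdfib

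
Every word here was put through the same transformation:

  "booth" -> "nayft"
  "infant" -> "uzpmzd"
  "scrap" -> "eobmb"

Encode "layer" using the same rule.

Shifts by position in booth: pos 0: b→n (+12), pos 1: o→a (+12), pos 2: o→y (+10), pos 3: t→f (+12), pos 4: h→t (+12) — repeating every 3. The shifts repeat in a cycle of length 3: positions 0,1,… shift by +12, +12, +10, then the pattern repeats.
On layer: l+12=x, a+12=m, y+10=i, e+12=q, r+12=d.

xmiqd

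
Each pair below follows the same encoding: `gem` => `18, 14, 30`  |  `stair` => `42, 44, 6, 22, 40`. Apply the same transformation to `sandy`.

g(#7)→18 and e(#5)→14: differences scale by 2, so n = 2·pos + 4. The formula is n = 2×(alphabet index, a=1) + 4.
For sandy: s=19→42, a=1→6, n=14→32, d=4→12, y=25→54.

42, 6, 32, 12, 54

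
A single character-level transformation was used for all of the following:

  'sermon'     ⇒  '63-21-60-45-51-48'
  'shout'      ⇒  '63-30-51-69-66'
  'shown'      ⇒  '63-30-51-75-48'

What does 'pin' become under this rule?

s(#19)→63 and e(#5)→21: differences scale by 3, so n = 3·pos + 6. The formula is n = 3×(alphabet index, a=1) + 6.
On pin: p=16→54, i=9→33, n=14→48.

54-33-48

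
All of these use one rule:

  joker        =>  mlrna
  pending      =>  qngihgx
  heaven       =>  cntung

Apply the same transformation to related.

Treating letters as 0–25, the rule is x ↦ 5x + 19 (mod 26).
Applying it to related: r(17)→5·17+19≡0=a; e(4)→5·4+19≡13=n; l(11)→5·11+19≡22=w; a(0)→5·0+19≡19=t; t(19)→5·19+19≡10=k; e(4)→5·4+19≡13=n; d(3)→5·3+19≡8=i (all mod 26).

anwtkni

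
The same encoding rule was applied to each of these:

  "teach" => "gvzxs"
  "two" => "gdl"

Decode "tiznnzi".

grammar

Each pair mirrors across the alphabet (t↔g, e↔v, a↔z): positions sum to 25. Each letter is replaced by its mirror in the alphabet: a↔z, b↔y, c↔x, and so on (the Atbash cipher).
Reversing it on tiznnzi: t↔g, i↔r, z↔a, n↔m, n↔m, z↔a, i↔r.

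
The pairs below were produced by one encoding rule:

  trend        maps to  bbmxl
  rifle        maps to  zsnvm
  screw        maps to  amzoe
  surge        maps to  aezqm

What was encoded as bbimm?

Shifts by position in trend: pos 0: t→b (+8), pos 1: r→b (+10), pos 2: e→m (+8), pos 3: n→x (+10) — repeating every 2. A repeating key of period 2 is used — shifts +8, +10 over and over.
Reversing it on bbimm: b−8=t, b−10=r, i−8=a, m−10=c, m−8=e.

trace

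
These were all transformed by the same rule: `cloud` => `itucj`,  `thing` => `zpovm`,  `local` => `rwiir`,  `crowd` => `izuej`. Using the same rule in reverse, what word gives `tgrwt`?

It's a Vigenère-style cipher with numeric key [6,8]: position i shifts by key[i mod 2].
Decoding tgrwt: t−6=n, g−8=y, r−6=l, w−8=o, t−6=n.

nylon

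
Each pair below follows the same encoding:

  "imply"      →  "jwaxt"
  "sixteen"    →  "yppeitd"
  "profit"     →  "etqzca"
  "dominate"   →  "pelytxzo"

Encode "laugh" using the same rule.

The output letters match the input read backwards, each shifted +11: imply reversed is ylpmi. The word is reversed, then every letter is shifted forward by 11.
On laugh: reverse → hgual; then shift: h+11=s, g+11=r, u+11=f, a+11=l, l+11=w.

srflw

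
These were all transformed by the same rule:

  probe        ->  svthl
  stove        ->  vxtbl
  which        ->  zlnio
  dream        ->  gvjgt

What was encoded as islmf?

foggy

Letter i (0-indexed) is shifted by i+3, so successive shifts are 3, 4, 5, ….
Reversing it on islmf: i−3=f, s−4=o, l−5=g, m−6=g, f−7=y.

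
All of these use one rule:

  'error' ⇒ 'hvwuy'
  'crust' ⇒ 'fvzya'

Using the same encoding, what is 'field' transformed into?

In error: e→h is +3, r→v is +4, r→w is +5, o→u is +6 — the shift increases by 1 each position. The shift increases by 1 at each position, starting from +3: 3, 4, 5, ….
On field: f+3=i, i+4=m, e+5=j, l+6=r, d+7=k.

imjrk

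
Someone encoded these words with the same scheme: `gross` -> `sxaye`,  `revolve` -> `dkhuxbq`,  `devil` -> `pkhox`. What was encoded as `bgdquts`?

Shifts by position in gross: pos 0: g→s (+12), pos 1: r→x (+6), pos 2: o→a (+12), pos 3: s→y (+6) — repeating every 2. It's a Vigenère-style cipher with numeric key [12,6]: position i shifts by key[i mod 2].
Reversing it on bgdquts: b−12=p, g−6=a, d−12=r, q−6=k, u−12=i, t−6=n, s−12=g.

parking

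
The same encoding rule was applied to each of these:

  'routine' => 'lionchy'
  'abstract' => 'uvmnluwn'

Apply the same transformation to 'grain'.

Compare letters: r→l is +20, o→i is +20, u→o is +20 — a constant shift. Every letter moves 20 places later in the alphabet, wrapping around z→a.
On grain: g+20=a, r+20=l, a+20=u, i+20=c, n+20=h.

aluch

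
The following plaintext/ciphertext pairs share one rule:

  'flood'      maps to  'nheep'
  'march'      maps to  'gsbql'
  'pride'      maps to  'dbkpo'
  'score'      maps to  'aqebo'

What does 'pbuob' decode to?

f(5)→n(13) and l(11)→h(7) fit y≡25x+18 (mod 26); the inverse of 25 mod 26 is 25. This is an affine cipher: with a=0,…,z=25, each position x becomes (25x+18) mod 26.
Reversing it on pbuob: p(15)→25·(15−18)≡3=d; b(1)→25·(1−18)≡17=r; u(20)→25·(20−18)≡24=y; o(14)→25·(14−18)≡4=e; b(1)→25·(1−18)≡17=r (all mod 26).

dryer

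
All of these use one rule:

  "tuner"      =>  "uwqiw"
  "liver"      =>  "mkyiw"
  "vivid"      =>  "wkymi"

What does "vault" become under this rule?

In tuner: t→u is +1, u→w is +2, n→q is +3, e→i is +4 — the shift increases by 1 each position. Letter i (0-indexed) is shifted by i+1, so successive shifts are 1, 2, 3, ….
Applying it to vault: v+1=w, a+2=c, u+3=x, l+4=p, t+5=y.

wcxpy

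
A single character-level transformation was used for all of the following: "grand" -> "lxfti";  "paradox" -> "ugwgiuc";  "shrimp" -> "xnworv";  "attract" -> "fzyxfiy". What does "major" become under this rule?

It's a Vigenère-style cipher with numeric key [5,6]: position i shifts by key[i mod 2].
Applying it to major: m+5=r, a+6=g, j+5=o, o+6=u, r+5=w.

rgouw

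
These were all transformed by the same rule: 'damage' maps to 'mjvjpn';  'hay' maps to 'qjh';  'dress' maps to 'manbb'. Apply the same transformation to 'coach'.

lxjlq

Compare letters: d→m is +9, a→j is +9, m→v is +9 — a constant shift. This is a Caesar cipher with shift 9.
For coach: c+9=l, o+9=x, a+9=j, c+9=l, h+9=q.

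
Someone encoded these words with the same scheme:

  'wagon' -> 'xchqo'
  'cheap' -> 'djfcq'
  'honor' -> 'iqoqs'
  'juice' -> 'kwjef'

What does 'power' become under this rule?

qqxgs

It's a Vigenère-style cipher with numeric key [1,2]: position i shifts by key[i mod 2].
For power: p+1=q, o+2=q, w+1=x, e+2=g, r+1=s.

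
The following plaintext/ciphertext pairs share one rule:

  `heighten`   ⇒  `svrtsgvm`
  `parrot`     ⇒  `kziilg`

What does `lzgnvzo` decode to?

oatmeal

Letters are reflected about the middle of the alphabet (position → 25−position): Atbash.
Reversing it on lzgnvzo: l↔o, z↔a, g↔t, n↔m, v↔e, z↔a, o↔l.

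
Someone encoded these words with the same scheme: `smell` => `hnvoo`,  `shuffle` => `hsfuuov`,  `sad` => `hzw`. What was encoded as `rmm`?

Each pair mirrors across the alphabet (s↔h, m↔n, e↔v): positions sum to 25. This is the alphabet-reversal cipher (Atbash): a becomes z, b becomes y, etc.
Reversing it on rmm: r↔i, m↔n, m↔n.

inn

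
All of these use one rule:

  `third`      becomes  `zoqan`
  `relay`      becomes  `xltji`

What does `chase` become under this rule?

Letter i (0-indexed) is shifted by i+6, so successive shifts are 6, 7, 8, ….
Applying it to chase: c+6=i, h+7=o, a+8=i, s+9=b, e+10=o.

ioibo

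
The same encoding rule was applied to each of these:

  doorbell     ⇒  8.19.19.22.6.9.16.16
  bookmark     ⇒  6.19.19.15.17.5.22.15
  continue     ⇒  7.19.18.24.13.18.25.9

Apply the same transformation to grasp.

d is letter #4 and maps to 8: an offset of 4. Letters become their 1-based position plus 4 (so a→5, b→6, …).
For grasp: g=7→11, r=18→22, a=1→5, s=19→23, p=16→20.

11.22.5.23.20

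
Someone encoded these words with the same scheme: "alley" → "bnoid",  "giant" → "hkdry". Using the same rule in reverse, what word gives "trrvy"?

In alley: a→b is +1, l→n is +2, l→o is +3, e→i is +4 — the shift increases by 1 each position. Letter i (0-indexed) is shifted by i+1, so successive shifts are 1, 2, 3, ….
Decoding trrvy: t−1=s, r−2=p, r−3=o, v−4=r, y−5=t.

sport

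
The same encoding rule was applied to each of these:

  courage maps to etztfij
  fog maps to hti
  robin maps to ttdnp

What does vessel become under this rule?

xjuujn

Two shifts are in play — +5 for a/e/i/o/u, +2 for every other letter.
Applying it to vessel: v(cons)+2=x, e(vowel)+5=j, s(cons)+2=u, s(cons)+2=u, e(vowel)+5=j, l(cons)+2=n.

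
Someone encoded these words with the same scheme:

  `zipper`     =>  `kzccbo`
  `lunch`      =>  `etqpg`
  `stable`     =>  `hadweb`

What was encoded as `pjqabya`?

This is an affine cipher: with a=0,…,z=25, each position x becomes (19x+3) mod 26.
Undoing it on pjqabya: p(15)→11·(15−3)≡2=c; j(9)→11·(9−3)≡14=o; q(16)→11·(16−3)≡13=n; a(0)→11·(0−3)≡19=t; b(1)→11·(1−3)≡4=e; y(24)→11·(24−3)≡23=x; a(0)→11·(0−3)≡19=t (all mod 26).

context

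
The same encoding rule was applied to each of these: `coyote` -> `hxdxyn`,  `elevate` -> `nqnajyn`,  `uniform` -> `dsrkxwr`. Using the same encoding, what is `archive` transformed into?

The shift depends on letter class: consonant c→h is +5, but vowel o→x is +9. The rule splits by letter class: vowels +9, consonants +5.
For archive: a(vowel)+9=j, r(cons)+5=w, c(cons)+5=h, h(cons)+5=m, i(vowel)+9=r, v(cons)+5=a, e(vowel)+9=n.

jwhmran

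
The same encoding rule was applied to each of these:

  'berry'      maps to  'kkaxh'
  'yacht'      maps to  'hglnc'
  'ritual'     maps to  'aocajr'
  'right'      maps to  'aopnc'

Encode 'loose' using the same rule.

Shifts by position in berry: pos 0: b→k (+9), pos 1: e→k (+6), pos 2: r→a (+9), pos 3: r→x (+6) — repeating every 2. It's a Vigenère-style cipher with numeric key [9,6]: position i shifts by key[i mod 2].
For loose: l+9=u, o+6=u, o+9=x, s+6=y, e+9=n.

uuxyn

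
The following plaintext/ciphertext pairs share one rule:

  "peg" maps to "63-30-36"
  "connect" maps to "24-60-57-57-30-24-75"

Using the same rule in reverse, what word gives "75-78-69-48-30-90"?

turkey

p(#16)→63 and e(#5)→30: differences scale by 3, so n = 3·pos + 15. With a=1..z=26, the number is 3·pos + 15.
Reversing it on 75-78-69-48-30-90: 75→(75−15)÷3=20=t, 78→(78−15)÷3=21=u, 69→(69−15)÷3=18=r, 48→(48−15)÷3=11=k, 30→(30−15)÷3=5=e, 90→(90−15)÷3=25=y.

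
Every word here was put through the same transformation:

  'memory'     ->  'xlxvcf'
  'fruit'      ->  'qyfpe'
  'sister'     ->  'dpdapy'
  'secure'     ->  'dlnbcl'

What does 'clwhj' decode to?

relay

Shifts by position in memory: pos 0: m→x (+11), pos 1: e→l (+7), pos 2: m→x (+11), pos 3: o→v (+7) — repeating every 2. It's a Vigenère-style cipher with numeric key [11,7]: position i shifts by key[i mod 2].
Undoing it on clwhj: c−11=r, l−7=e, w−11=l, h−7=a, j−11=y.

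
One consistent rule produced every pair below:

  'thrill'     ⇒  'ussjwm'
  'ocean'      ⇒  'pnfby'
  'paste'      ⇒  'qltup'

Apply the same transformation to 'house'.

Shifts by position in thrill: pos 0: t→u (+1), pos 1: h→s (+11), pos 2: r→s (+1), pos 3: i→j (+1), pos 4: l→w (+11), pos 5: l→m (+1) — repeating every 3. The shifts repeat in a cycle of length 3: positions 0,1,… shift by +1, +11, +1, then the pattern repeats.
Applying it to house: h+1=i, o+11=z, u+1=v, s+1=t, e+11=p.

izvtp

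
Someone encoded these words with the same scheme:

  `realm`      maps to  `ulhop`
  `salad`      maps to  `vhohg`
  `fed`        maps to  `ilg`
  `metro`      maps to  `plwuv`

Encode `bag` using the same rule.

ehj

Two shifts are in play — +7 for a/e/i/o/u, +3 for every other letter.
For bag: b(cons)+3=e, a(vowel)+7=h, g(cons)+3=j.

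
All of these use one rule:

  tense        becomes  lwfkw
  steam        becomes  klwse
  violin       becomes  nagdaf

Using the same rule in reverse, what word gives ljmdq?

Each letter is shifted forward by 18 in the alphabet (a Caesar shift of +18).
Reversing it on ljmdq: l−18=t, j−18=r, m−18=u, d−18=l, q−18=y.

truly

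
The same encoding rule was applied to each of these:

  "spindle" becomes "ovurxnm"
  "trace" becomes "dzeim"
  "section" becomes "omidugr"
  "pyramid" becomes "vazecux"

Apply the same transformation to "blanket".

s(18)→o(14) and p(15)→v(21) fit y≡15x+4 (mod 26); the inverse of 15 mod 26 is 7. Each letter's alphabet position (a=0..z=25) is mapped through 15·x+4 mod 26 — an affine cipher.
For blanket: b(1)→15·1+4≡19=t; l(11)→15·11+4≡13=n; a(0)→15·0+4≡4=e; n(13)→15·13+4≡17=r; k(10)→15·10+4≡24=y; e(4)→15·4+4≡12=m; t(19)→15·19+4≡3=d (all mod 26).

tnerymd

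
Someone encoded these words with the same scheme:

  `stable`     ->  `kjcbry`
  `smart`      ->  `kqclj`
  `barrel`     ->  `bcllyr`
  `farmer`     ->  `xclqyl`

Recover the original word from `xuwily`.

figure

s(18)→k(10) and t(19)→j(9) fit y≡25x+2 (mod 26); the inverse of 25 mod 26 is 25. Treating letters as 0–25, the rule is x ↦ 25x + 2 (mod 26).
Reversing it on xuwily: x(23)→25·(23−2)≡5=f; u(20)→25·(20−2)≡8=i; w(22)→25·(22−2)≡6=g; i(8)→25·(8−2)≡20=u; l(11)→25·(11−2)≡17=r; y(24)→25·(24−2)≡4=e (all mod 26).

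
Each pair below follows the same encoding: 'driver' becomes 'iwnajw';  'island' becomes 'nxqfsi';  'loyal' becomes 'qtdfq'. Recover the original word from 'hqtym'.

Compare letters: d→i is +5, r→w is +5, i→n is +5 — a constant shift. This is a Caesar cipher with shift 5.
Decoding hqtym: h−5=c, q−5=l, t−5=o, y−5=t, m−5=h.

cloth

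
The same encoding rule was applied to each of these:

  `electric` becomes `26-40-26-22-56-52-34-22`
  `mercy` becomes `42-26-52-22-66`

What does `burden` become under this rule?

20-58-52-24-26-44

e(#5)→26 and l(#12)→40: differences scale by 2, so n = 2·pos + 16. Each letter becomes 2×(its alphabet position, a=1..z=26) + 16.
Applying it to burden: b=2→20, u=21→58, r=18→52, d=4→24, e=5→26, n=14→44.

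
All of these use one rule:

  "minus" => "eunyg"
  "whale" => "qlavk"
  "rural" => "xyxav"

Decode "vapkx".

m(12)→e(4) and i(8)→u(20) fit y≡9x+0 (mod 26); the inverse of 9 mod 26 is 3. Each letter's alphabet position (a=0..z=25) is mapped through 9·x+0 mod 26 — an affine cipher.
Decoding vapkx: v(21)→3·(21−0)≡11=l; a(0)→3·(0−0)≡0=a; p(15)→3·(15−0)≡19=t; k(10)→3·(10−0)≡4=e; x(23)→3·(23−0)≡17=r (all mod 26).

later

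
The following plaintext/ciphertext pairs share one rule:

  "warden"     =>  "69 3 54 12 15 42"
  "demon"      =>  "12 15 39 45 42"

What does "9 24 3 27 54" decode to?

w(#23)→69 and a(#1)→3: differences scale by 3, so n = 3·pos + 0. The formula is n = 3×(alphabet index, a=1).
Reversing it on 9 24 3 27 54: 9→(9−0)÷3=3=c, 24→(24−0)÷3=8=h, 3→(3−0)÷3=1=a, 27→(27−0)÷3=9=i, 54→(54−0)÷3=18=r.

chair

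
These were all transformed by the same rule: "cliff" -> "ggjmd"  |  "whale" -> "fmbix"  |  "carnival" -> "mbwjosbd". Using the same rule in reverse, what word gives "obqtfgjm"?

Read the word backwards and shift each letter +1.
Undoing it on obqtfgjm: shift back: o−1=n, b−1=a, q−1=p, t−1=s, f−1=e, g−1=f, j−1=i, m−1=l → napsefil; then reverse → lifespan.

lifespan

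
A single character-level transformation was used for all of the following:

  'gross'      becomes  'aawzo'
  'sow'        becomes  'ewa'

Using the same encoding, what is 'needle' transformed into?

mtlmmv

The output letters match the input read backwards, each shifted +8: gross reversed is ssorg. Read the word backwards and shift each letter +8.
For needle: reverse → eldeen; then shift: e+8=m, l+8=t, d+8=l, e+8=m, e+8=m, n+8=v.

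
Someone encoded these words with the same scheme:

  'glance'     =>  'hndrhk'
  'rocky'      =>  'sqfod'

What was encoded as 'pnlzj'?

olive

Each letter shifts forward by (position + 1), i.e. 1, 2, 3, … — the shift grows by one for each successive letter.
Decoding pnlzj: p−1=o, n−2=l, l−3=i, z−4=v, j−5=e.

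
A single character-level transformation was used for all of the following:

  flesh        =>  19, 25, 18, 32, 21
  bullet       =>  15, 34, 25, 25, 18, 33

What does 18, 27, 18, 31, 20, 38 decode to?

energy

f is letter #6 and maps to 19: an offset of 13. Each letter is replaced by its alphabet position (a=1..z=26) + 13.
Decoding 18, 27, 18, 31, 20, 38: 18→(18−13)÷1=5=e, 27→(27−13)÷1=14=n, 18→(18−13)÷1=5=e, 31→(31−13)÷1=18=r, 20→(20−13)÷1=7=g, 38→(38−13)÷1=25=y.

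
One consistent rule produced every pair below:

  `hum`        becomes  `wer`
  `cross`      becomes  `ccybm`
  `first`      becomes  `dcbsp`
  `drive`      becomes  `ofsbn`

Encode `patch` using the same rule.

rmdkz

Read the word backwards and shift each letter +10.
On patch: reverse → hctap; then shift: h+10=r, c+10=m, t+10=d, a+10=k, p+10=z.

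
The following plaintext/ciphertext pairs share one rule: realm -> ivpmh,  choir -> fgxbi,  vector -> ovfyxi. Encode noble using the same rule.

Each letter's alphabet position (a=0..z=25) is mapped through 21·x+15 mod 26 — an affine cipher.
Applying it to noble: n(13)→21·13+15≡2=c; o(14)→21·14+15≡23=x; b(1)→21·1+15≡10=k; l(11)→21·11+15≡12=m; e(4)→21·4+15≡21=v (all mod 26).

cxkmv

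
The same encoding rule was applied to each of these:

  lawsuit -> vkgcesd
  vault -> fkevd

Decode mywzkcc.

Compare letters: l→v is +10, a→k is +10, w→g is +10 — a constant shift. Every letter moves 10 places later in the alphabet, wrapping around z→a.
Decoding mywzkcc: m−10=c, y−10=o, w−10=m, z−10=p, k−10=a, c−10=s, c−10=s.

compass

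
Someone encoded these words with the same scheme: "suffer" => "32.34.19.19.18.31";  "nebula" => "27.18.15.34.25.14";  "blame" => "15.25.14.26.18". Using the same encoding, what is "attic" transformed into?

s is letter #19 and maps to 32: an offset of 13. The number is (letter's place in the alphabet, a=1) + 13.
Applying it to attic: a=1→14, t=20→33, t=20→33, i=9→22, c=3→16.

14.33.33.22.16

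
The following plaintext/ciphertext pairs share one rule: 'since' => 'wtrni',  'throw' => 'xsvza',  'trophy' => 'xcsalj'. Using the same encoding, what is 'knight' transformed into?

oymrle

Shifts by position in since: pos 0: s→w (+4), pos 1: i→t (+11), pos 2: n→r (+4), pos 3: c→n (+11) — repeating every 2. It's a Vigenère-style cipher with numeric key [4,11]: position i shifts by key[i mod 2].
On knight: k+4=o, n+11=y, i+4=m, g+11=r, h+4=l, t+11=e.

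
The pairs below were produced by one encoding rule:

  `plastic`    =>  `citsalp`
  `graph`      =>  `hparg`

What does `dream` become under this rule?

maerd

The word is simply reversed.
For dream: reverse → maerd.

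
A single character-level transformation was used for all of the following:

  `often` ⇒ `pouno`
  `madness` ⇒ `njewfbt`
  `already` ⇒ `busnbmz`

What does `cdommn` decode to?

bundle

The shifts repeat in a cycle of length 2: positions 0,1,… shift by +1, +9, then the pattern repeats.
Reversing it on cdommn: c−1=b, d−9=u, o−1=n, m−9=d, m−1=l, n−9=e.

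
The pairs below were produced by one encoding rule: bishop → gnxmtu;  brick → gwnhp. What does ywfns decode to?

Compare letters: b→g is +5, i→n is +5, s→x is +5 — a constant shift. This is a Caesar cipher with shift 5.
Reversing it on ywfns: y−5=t, w−5=r, f−5=a, n−5=i, s−5=n.

train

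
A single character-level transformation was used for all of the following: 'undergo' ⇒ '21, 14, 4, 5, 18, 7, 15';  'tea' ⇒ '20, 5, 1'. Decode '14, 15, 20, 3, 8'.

notch

u is letter #21 and maps to 21: an offset of 0. Letters become their 1-indexed alphabet positions: a=1 … z=26.
Undoing it on 14, 15, 20, 3, 8: 14=n, 15=o, 20=t, 3=c, 8=h.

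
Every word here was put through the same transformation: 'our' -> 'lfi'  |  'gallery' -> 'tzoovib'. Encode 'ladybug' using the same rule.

Each letter is replaced by its mirror in the alphabet: a↔z, b↔y, c↔x, and so on (the Atbash cipher).
For ladybug: l↔o, a↔z, d↔w, y↔b, b↔y, u↔f, g↔t.

ozwbyft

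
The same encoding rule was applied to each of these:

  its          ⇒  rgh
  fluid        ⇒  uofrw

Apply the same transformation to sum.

Each letter is replaced by its mirror in the alphabet: a↔z, b↔y, c↔x, and so on (the Atbash cipher).
Applying it to sum: s↔h, u↔f, m↔n.

hfn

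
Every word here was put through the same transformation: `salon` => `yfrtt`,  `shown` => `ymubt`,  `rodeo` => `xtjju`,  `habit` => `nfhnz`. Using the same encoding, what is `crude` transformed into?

Shifts by position in salon: pos 0: s→y (+6), pos 1: a→f (+5), pos 2: l→r (+6), pos 3: o→t (+5) — repeating every 2. A repeating key of period 2 is used — shifts +6, +5 over and over.
On crude: c+6=i, r+5=w, u+6=a, d+5=i, e+6=k.

iwaik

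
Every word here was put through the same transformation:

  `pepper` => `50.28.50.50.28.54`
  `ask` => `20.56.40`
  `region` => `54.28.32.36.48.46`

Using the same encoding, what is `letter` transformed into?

With a=1..z=26, the number is 2·pos + 18.
For letter: l=12→42, e=5→28, t=20→58, t=20→58, e=5→28, r=18→54.

42.28.58.58.28.54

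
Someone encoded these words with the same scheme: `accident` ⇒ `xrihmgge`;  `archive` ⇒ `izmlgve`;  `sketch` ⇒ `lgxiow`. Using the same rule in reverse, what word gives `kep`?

lag

The output letters match the input read backwards, each shifted +4: accident reversed is tnedicca. Read the word backwards and shift each letter +4.
Decoding kep: shift back: k−4=g, e−4=a, p−4=l → gal; then reverse → lag.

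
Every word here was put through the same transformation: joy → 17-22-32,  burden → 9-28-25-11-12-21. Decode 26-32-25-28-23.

j is letter #10 and maps to 17: an offset of 7. Each letter is replaced by its alphabet position (a=1..z=26) + 7.
Reversing it on 26-32-25-28-23: 26→(26−7)÷1=19=s, 32→(32−7)÷1=25=y, 25→(25−7)÷1=18=r, 28→(28−7)÷1=21=u, 23→(23−7)÷1=16=p.

syrup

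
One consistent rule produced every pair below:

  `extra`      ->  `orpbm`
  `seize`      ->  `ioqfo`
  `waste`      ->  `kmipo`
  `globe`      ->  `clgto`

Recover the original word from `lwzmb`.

e(4)→o(14) and x(23)→r(17) fit y≡7x+12 (mod 26); the inverse of 7 mod 26 is 15. Each letter's alphabet position (a=0..z=25) is mapped through 7·x+12 mod 26 — an affine cipher.
Reversing it on lwzmb: l(11)→15·(11−12)≡11=l; w(22)→15·(22−12)≡20=u; z(25)→15·(25−12)≡13=n; m(12)→15·(12−12)≡0=a; b(1)→15·(1−12)≡17=r (all mod 26).

lunar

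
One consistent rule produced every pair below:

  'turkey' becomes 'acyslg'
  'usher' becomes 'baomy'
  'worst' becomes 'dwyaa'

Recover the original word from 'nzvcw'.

Shifts by position in turkey: pos 0: t→a (+7), pos 1: u→c (+8), pos 2: r→y (+7), pos 3: k→s (+8) — repeating every 2. It's a Vigenère-style cipher with numeric key [7,8]: position i shifts by key[i mod 2].
Undoing it on nzvcw: n−7=g, z−8=r, v−7=o, c−8=u, w−7=p.

group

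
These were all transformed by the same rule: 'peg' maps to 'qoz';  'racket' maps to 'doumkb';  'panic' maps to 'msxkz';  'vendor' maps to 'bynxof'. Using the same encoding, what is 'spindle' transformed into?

The word is reversed, then every letter is shifted forward by 10.
For spindle: reverse → eldnips; then shift: e+10=o, l+10=v, d+10=n, n+10=x, i+10=s, p+10=z, s+10=c.

ovnxszc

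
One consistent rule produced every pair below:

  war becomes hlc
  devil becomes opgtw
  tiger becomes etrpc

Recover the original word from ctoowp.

riddle

This is a Caesar cipher with shift 11.
Decoding ctoowp: c−11=r, t−11=i, o−11=d, o−11=d, w−11=l, p−11=e.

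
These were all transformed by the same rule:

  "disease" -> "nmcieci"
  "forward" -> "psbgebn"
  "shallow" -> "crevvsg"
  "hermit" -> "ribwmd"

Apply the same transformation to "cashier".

The shift depends on letter class: consonant d→n is +10, but vowel i→m is +4. Vowels shift forward by 4 and consonants shift forward by 10.
For cashier: c(cons)+10=m, a(vowel)+4=e, s(cons)+10=c, h(cons)+10=r, i(vowel)+4=m, e(vowel)+4=i, r(cons)+10=b.

mecrmib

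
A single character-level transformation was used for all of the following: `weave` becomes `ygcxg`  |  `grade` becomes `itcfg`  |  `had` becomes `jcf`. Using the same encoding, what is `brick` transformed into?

This is a Caesar cipher with shift 2.
For brick: b+2=d, r+2=t, i+2=k, c+2=e, k+2=m.

dtkem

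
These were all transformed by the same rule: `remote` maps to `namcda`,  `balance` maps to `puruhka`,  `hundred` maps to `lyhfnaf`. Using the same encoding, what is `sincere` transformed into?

Treating letters as 0–25, the rule is x ↦ 21x + 20 (mod 26).
Applying it to sincere: s(18)→21·18+20≡8=i; i(8)→21·8+20≡6=g; n(13)→21·13+20≡7=h; c(2)→21·2+20≡10=k; e(4)→21·4+20≡0=a; r(17)→21·17+20≡13=n; e(4)→21·4+20≡0=a (all mod 26).

ighkana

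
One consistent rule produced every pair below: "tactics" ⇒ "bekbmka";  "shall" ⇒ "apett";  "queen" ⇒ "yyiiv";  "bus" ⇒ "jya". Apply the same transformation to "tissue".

The rule splits by letter class: vowels +4, consonants +8.
For tissue: t(cons)+8=b, i(vowel)+4=m, s(cons)+8=a, s(cons)+8=a, u(vowel)+4=y, e(vowel)+4=i.

bmaayi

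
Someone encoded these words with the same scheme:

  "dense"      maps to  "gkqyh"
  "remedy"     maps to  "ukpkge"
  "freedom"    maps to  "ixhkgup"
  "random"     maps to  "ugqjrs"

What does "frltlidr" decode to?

clinical

Shifts by position in dense: pos 0: d→g (+3), pos 1: e→k (+6), pos 2: n→q (+3), pos 3: s→y (+6) — repeating every 2. The shifts repeat in a cycle of length 2: positions 0,1,… shift by +3, +6, then the pattern repeats.
Undoing it on frltlidr: f−3=c, r−6=l, l−3=i, t−6=n, l−3=i, i−6=c, d−3=a, r−6=l.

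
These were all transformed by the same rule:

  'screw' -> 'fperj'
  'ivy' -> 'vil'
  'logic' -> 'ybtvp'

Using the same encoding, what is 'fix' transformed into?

Compare letters: s→f is +13, c→p is +13, r→e is +13 — a constant shift. Each letter is shifted forward by 13 in the alphabet (a Caesar shift of +13).
For fix: f+13=s, i+13=v, x+13=k.

svk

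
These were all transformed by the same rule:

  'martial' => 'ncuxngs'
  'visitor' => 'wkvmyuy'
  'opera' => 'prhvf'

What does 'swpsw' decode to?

rumor

Letter i (0-indexed) is shifted by i+1, so successive shifts are 1, 2, 3, ….
Decoding swpsw: s−1=r, w−2=u, p−3=m, s−4=o, w−5=r.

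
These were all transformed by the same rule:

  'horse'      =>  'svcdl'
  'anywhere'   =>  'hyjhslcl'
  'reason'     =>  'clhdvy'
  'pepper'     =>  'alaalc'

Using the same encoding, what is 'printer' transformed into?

Two shifts are in play — +7 for a/e/i/o/u, +11 for every other letter.
On printer: p(cons)+11=a, r(cons)+11=c, i(vowel)+7=p, n(cons)+11=y, t(cons)+11=e, e(vowel)+7=l, r(cons)+11=c.

acpyelc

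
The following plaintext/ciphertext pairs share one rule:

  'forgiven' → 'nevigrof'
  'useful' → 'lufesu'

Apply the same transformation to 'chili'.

The output letters match the input read backwards: forgiven reversed is nevigrof. The word is simply reversed.
Applying it to chili: reverse → ilihc.

ilihc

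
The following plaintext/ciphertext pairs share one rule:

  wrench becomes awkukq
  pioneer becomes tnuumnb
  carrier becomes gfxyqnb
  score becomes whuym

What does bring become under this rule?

Each letter shifts forward by (position + 4), i.e. 4, 5, 6, … — the shift grows by one for each successive letter.
For bring: b+4=f, r+5=w, i+6=o, n+7=u, g+8=o.

fwouo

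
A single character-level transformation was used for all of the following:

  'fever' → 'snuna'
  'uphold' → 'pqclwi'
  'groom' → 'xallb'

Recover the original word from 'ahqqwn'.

ripple

f(5)→s(18) and e(4)→n(13) fit y≡5x+19 (mod 26); the inverse of 5 mod 26 is 21. Treating letters as 0–25, the rule is x ↦ 5x + 19 (mod 26).
Reversing it on ahqqwn: a(0)→21·(0−19)≡17=r; h(7)→21·(7−19)≡8=i; q(16)→21·(16−19)≡15=p; q(16)→21·(16−19)≡15=p; w(22)→21·(22−19)≡11=l; n(13)→21·(13−19)≡4=e (all mod 26).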